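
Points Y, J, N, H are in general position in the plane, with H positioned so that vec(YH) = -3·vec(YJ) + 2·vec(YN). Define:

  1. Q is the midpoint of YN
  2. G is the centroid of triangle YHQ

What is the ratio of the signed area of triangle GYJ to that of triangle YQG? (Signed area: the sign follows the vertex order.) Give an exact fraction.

[GYJ]:[YQG] = 5/3

Assign Y = (0, 0), J = (1, 0), N = (0, 1), H = (-3, 2) — the answer is frame-independent, so this choice is without loss of generality.
1. Q is the midpoint of YN ⇒ Q = (0, 1/2)
2. G is the centroid of triangle YHQ ⇒ G = (-1, 5/6)
2·[GYJ] = 5/6, 2·[YQG] = 1/2
[GYJ]:[YQG] = 5/6:1/2 = 5/3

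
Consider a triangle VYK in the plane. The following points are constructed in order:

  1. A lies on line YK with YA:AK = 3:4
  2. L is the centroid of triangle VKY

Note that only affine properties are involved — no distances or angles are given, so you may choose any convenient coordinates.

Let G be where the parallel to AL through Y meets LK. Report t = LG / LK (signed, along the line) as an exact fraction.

t = -3/4

Assign V = (0, 0), Y = (1, 0), K = (0, 1) — the answer is frame-independent, so this choice is without loss of generality.
1. A lies on line YK with YA:AK = 3:4 ⇒ A = (4/7, 3/7)
2. L is the centroid of triangle VKY ⇒ L = (1/3, 1/3)
through Y parallel to AL: direction (-5/21, -2/21); meets LK at G = (7/12, -1/6)
G = L + t·(K−L) with t = -3/4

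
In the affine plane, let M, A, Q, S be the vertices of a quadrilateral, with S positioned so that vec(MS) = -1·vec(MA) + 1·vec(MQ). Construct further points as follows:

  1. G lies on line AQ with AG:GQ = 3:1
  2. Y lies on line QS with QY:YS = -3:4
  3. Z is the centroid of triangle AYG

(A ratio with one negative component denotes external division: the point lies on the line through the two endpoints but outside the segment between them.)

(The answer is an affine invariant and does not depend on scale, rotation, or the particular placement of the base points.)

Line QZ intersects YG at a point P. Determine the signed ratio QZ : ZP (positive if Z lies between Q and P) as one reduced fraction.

Work in coordinates with M = (0, 0), A = (1, 0), Q = (0, 1), S = (-1, 1).
1. G lies on line AQ with AG:GQ = 3:1 ⇒ G = (1/4, 3/4)
2. Y lies on line QS with QY:YS = -3:4 ⇒ Y = (3, 1)
3. Z is the centroid of triangle AYG ⇒ Z = (17/12, 7/12)
line QZ meets YG at P = (17/24, 19/24)
Z = Q + t·(P−Q) with t = 2, so QZ:ZP = 2:-1

QZ:ZP = -2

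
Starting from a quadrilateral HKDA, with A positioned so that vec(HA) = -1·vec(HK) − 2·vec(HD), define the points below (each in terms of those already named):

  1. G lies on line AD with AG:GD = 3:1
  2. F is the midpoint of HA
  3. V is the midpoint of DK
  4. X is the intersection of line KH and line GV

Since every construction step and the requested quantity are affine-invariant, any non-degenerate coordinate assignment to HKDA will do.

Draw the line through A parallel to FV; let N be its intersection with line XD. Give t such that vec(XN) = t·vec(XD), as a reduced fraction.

t = 4

Assign H = (0, 0), K = (1, 0), D = (0, 1), A = (-1, -2) — the answer is frame-independent, so this choice is without loss of generality.
1. G lies on line AD with AG:GD = 3:1 ⇒ G = (-1/4, 1/4)
2. F is the midpoint of HA ⇒ F = (-1/2, -1)
3. V is the midpoint of DK ⇒ V = (1/2, 1/2)
4. X is the intersection of line KH and line GV ⇒ X = (-1, 0)
through A parallel to FV: direction (1, 3/2); meets XD at N = (3, 4)
N = X + t·(D−X) with t = 4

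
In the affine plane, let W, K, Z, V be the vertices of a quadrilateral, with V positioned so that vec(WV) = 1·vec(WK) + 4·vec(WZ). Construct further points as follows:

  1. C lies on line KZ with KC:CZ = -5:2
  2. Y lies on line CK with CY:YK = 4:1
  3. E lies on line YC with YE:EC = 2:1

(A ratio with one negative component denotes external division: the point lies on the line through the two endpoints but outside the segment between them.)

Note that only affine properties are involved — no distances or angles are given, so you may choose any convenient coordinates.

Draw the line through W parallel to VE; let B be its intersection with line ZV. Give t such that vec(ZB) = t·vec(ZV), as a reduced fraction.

t = -11/8

Set W = (0, 0), K = (1, 0), Z = (0, 1), V = (1, 4); any affine frame gives the same invariant.
1. C lies on line KZ with KC:CZ = -5:2 ⇒ C = (-2/3, 5/3)
2. Y lies on line CK with CY:YK = 4:1 ⇒ Y = (2/3, 1/3)
3. E lies on line YC with YE:EC = 2:1 ⇒ E = (-2/9, 11/9)
through W parallel to VE: direction (-11/9, -25/9); meets ZV at B = (-11/8, -25/8)
B = Z + t·(V−Z) with t = -11/8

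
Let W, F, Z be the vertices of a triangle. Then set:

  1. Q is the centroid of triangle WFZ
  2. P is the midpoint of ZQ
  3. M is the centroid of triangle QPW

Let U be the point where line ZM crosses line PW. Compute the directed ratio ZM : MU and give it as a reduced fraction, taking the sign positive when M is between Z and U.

Work in coordinates with W = (0, 0), F = (1, 0), Z = (0, 1).
1. Q is the centroid of triangle WFZ ⇒ Q = (1/3, 1/3)
2. P is the midpoint of ZQ ⇒ P = (1/6, 2/3)
3. M is the centroid of triangle QPW ⇒ M = (1/6, 1/3)
line ZM meets PW at U = (1/8, 1/2)
M = Z + t·(U−Z) with t = 4/3, so ZM:MU = 4/3:-1/3

ZM:MU = -4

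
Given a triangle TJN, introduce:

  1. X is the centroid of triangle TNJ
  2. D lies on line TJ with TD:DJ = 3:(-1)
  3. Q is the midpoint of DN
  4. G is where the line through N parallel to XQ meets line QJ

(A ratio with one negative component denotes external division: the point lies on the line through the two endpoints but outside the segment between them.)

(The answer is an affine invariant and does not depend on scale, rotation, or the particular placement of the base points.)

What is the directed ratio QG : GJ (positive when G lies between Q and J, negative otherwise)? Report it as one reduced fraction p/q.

Assign T = (0, 0), J = (1, 0), N = (0, 1) — the answer is frame-independent, so this choice is without loss of generality.
1. X is the centroid of triangle TNJ ⇒ X = (1/3, 1/3)
2. D lies on line TJ with TD:DJ = 3:(-1) ⇒ D = (3/2, 0)
3. Q is the midpoint of DN ⇒ Q = (3/4, 1/2)
4. G is where the line through N parallel to XQ meets line QJ ⇒ G = (5/12, 7/6)
G = Q + t·(J−Q) with t = -4/3, so QG:GJ = t:(1−t) = -4/3:7/3

QG:GJ = -4/7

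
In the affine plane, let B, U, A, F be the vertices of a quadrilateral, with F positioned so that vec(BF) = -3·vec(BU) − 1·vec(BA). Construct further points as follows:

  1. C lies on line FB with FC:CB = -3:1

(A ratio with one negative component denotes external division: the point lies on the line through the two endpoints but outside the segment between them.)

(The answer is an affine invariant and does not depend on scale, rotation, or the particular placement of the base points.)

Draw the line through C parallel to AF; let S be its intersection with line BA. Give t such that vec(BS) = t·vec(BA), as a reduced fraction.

t = -1/2

Set B = (0, 0), U = (1, 0), A = (0, 1), F = (-3, -1); any affine frame gives the same invariant.
1. C lies on line FB with FC:CB = -3:1 ⇒ C = (3/2, 1/2)
through C parallel to AF: direction (-3, -2); meets BA at S = (0, -1/2)
S = B + t·(A−B) with t = -1/2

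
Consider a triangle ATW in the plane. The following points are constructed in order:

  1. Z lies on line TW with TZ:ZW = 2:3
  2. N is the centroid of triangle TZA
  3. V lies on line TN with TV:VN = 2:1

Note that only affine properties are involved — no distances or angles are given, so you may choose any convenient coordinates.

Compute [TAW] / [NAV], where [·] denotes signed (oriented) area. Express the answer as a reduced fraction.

[TAW]:[NAV] = -45/2

Work in coordinates with A = (0, 0), T = (1, 0), W = (0, 1).
1. Z lies on line TW with TZ:ZW = 2:3 ⇒ Z = (3/5, 2/5)
2. N is the centroid of triangle TZA ⇒ N = (8/15, 2/15)
3. V lies on line TN with TV:VN = 2:1 ⇒ V = (31/45, 4/45)
2·[TAW] = -1, 2·[NAV] = 2/45
[TAW]:[NAV] = -1:2/45 = -45/2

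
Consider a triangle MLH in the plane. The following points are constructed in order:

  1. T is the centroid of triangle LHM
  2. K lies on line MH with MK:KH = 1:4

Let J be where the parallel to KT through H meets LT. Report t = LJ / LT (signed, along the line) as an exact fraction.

Set M = (0, 0), L = (1, 0), H = (0, 1); any affine frame gives the same invariant.
1. T is the centroid of triangle LHM ⇒ T = (1/3, 1/3)
2. K lies on line MH with MK:KH = 1:4 ⇒ K = (0, 1/5)
through H parallel to KT: direction (1/3, 2/15); meets LT at J = (-5/9, 7/9)
J = L + t·(T−L) with t = 7/3

t = 7/3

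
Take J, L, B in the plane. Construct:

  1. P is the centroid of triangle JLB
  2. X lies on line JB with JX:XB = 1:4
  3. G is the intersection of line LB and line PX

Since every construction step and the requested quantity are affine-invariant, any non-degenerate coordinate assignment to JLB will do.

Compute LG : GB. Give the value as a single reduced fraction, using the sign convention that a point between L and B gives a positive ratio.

LG:GB = 3/4

Work in coordinates with J = (0, 0), L = (1, 0), B = (0, 1).
1. P is the centroid of triangle JLB ⇒ P = (1/3, 1/3)
2. X lies on line JB with JX:XB = 1:4 ⇒ X = (0, 1/5)
3. G is the intersection of line LB and line PX ⇒ G = (4/7, 3/7)
G = L + t·(B−L) with t = 3/7, so LG:GB = t:(1−t) = 3/7:4/7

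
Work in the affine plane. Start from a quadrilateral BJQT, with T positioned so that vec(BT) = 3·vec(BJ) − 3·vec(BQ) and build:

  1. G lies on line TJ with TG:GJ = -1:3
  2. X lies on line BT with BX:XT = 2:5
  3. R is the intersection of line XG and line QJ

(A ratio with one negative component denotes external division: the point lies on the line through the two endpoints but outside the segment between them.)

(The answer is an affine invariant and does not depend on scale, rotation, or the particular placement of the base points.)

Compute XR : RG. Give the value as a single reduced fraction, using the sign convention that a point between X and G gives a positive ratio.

XR:RG = -2/3

Assign B = (0, 0), J = (1, 0), Q = (0, 1), T = (3, -3) — the answer is frame-independent, so this choice is without loss of generality.
1. G lies on line TJ with TG:GJ = -1:3 ⇒ G = (4, -9/2)
2. X lies on line BT with BX:XT = 2:5 ⇒ X = (6/7, -6/7)
3. R is the intersection of line XG and line QJ ⇒ R = (-38/7, 45/7)
R = X + t·(G−X) with t = -2, so XR:RG = t:(1−t) = -2:3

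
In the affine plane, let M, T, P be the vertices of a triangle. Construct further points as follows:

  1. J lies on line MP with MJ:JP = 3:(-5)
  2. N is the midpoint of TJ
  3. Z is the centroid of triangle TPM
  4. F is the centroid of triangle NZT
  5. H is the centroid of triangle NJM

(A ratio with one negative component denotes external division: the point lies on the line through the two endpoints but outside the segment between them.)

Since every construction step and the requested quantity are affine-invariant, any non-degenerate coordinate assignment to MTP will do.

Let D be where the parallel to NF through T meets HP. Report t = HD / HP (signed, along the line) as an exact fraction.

t = -23/16

Set M = (0, 0), T = (1, 0), P = (0, 1); any affine frame gives the same invariant.
1. J lies on line MP with MJ:JP = 3:(-5) ⇒ J = (0, -3/2)
2. N is the midpoint of TJ ⇒ N = (1/2, -3/4)
3. Z is the centroid of triangle TPM ⇒ Z = (1/3, 1/3)
4. F is the centroid of triangle NZT ⇒ F = (11/18, -5/36)
5. H is the centroid of triangle NJM ⇒ H = (1/6, -3/4)
through T parallel to NF: direction (1/9, 11/18); meets HP at D = (13/32, -209/64)
D = H + t·(P−H) with t = -23/16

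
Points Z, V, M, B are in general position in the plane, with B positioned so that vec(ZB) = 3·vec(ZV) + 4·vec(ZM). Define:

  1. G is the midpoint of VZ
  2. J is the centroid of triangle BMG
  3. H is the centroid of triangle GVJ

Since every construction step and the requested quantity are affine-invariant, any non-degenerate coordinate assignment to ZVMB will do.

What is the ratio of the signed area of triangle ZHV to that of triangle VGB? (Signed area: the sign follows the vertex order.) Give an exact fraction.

[ZHV]:[VGB] = 5/18

Assign Z = (0, 0), V = (1, 0), M = (0, 1), B = (3, 4) — the answer is frame-independent, so this choice is without loss of generality.
1. G is the midpoint of VZ ⇒ G = (1/2, 0)
2. J is the centroid of triangle BMG ⇒ J = (7/6, 5/3)
3. H is the centroid of triangle GVJ ⇒ H = (8/9, 5/9)
2·[ZHV] = -5/9, 2·[VGB] = -2
[ZHV]:[VGB] = -5/9:-2 = 5/18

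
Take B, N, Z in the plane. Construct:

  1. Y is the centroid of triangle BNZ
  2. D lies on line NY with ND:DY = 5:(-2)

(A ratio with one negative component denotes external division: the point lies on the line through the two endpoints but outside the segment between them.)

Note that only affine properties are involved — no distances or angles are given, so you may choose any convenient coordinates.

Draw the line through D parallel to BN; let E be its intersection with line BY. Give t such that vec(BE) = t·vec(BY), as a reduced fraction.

Assign B = (0, 0), N = (1, 0), Z = (0, 1) — the answer is frame-independent, so this choice is without loss of generality.
1. Y is the centroid of triangle BNZ ⇒ Y = (1/3, 1/3)
2. D lies on line NY with ND:DY = 5:(-2) ⇒ D = (-1/9, 5/9)
through D parallel to BN: direction (1, 0); meets BY at E = (5/9, 5/9)
E = B + t·(Y−B) with t = 5/3

t = 5/3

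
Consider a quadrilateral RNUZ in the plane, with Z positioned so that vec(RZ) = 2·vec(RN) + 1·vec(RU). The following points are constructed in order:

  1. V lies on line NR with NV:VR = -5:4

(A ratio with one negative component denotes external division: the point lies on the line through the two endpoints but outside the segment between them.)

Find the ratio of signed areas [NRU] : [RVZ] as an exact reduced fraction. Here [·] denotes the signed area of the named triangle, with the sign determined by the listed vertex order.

Choose coordinates R = (0, 0), N = (1, 0), U = (0, 1), Z = (2, 1).
1. V lies on line NR with NV:VR = -5:4 ⇒ V = (-4, 0)
2·[NRU] = -1, 2·[RVZ] = -4
[NRU]:[RVZ] = -1:-4 = 1/4

[NRU]:[RVZ] = 1/4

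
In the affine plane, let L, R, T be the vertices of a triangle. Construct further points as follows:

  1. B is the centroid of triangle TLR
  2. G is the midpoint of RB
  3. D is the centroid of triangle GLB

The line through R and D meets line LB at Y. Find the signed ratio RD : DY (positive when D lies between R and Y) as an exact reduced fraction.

RD:DY = 5

Work in coordinates with L = (0, 0), R = (1, 0), T = (0, 1).
1. B is the centroid of triangle TLR ⇒ B = (1/3, 1/3)
2. G is the midpoint of RB ⇒ G = (2/3, 1/6)
3. D is the centroid of triangle GLB ⇒ D = (1/3, 1/6)
line RD meets LB at Y = (1/5, 1/5)
D = R + t·(Y−R) with t = 5/6, so RD:DY = 5/6:1/6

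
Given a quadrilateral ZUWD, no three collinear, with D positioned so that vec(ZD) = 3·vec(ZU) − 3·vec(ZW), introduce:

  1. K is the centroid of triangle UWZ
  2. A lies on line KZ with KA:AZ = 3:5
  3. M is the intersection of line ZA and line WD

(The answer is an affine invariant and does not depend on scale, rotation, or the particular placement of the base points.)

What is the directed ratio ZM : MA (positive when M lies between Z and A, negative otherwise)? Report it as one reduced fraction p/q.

Assign Z = (0, 0), U = (1, 0), W = (0, 1), D = (3, -3) — the answer is frame-independent, so this choice is without loss of generality.
1. K is the centroid of triangle UWZ ⇒ K = (1/3, 1/3)
2. A lies on line KZ with KA:AZ = 3:5 ⇒ A = (5/24, 5/24)
3. M is the intersection of line ZA and line WD ⇒ M = (3/7, 3/7)
M = Z + t·(A−Z) with t = 72/35, so ZM:MA = t:(1−t) = 72/35:-37/35

ZM:MA = -72/37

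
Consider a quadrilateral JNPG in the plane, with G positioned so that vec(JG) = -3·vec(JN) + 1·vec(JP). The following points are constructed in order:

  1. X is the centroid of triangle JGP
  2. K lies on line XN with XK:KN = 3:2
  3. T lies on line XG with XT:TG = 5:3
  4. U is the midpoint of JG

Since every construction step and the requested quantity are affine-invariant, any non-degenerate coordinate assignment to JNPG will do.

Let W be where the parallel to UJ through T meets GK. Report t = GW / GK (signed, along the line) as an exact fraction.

Work in coordinates with J = (0, 0), N = (1, 0), P = (0, 1), G = (-3, 1).
1. X is the centroid of triangle JGP ⇒ X = (-1, 2/3)
2. K lies on line XN with XK:KN = 3:2 ⇒ K = (1/5, 4/15)
3. T lies on line XG with XT:TG = 5:3 ⇒ T = (-9/4, 7/8)
4. U is the midpoint of JG ⇒ U = (-3/2, 1/2)
through T parallel to UJ: direction (3/2, -1/2); meets GK at W = (-9/5, 29/40)
W = G + t·(K−G) with t = 3/8

t = 3/8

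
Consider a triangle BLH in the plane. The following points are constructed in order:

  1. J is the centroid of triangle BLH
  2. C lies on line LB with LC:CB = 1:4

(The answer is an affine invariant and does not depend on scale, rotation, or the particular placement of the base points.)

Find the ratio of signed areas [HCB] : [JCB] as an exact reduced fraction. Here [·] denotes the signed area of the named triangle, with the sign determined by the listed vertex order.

[HCB]:[JCB] = 3

Work in coordinates with B = (0, 0), L = (1, 0), H = (0, 1).
1. J is the centroid of triangle BLH ⇒ J = (1/3, 1/3)
2. C lies on line LB with LC:CB = 1:4 ⇒ C = (4/5, 0)
2·[HCB] = -4/5, 2·[JCB] = -4/15
[HCB]:[JCB] = -4/5:-4/15 = 3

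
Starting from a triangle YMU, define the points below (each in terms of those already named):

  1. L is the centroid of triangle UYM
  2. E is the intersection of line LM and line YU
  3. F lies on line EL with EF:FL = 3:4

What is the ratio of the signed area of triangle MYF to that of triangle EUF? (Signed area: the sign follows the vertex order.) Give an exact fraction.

[MYF]:[EUF] = 6

Work in coordinates with Y = (0, 0), M = (1, 0), U = (0, 1).
1. L is the centroid of triangle UYM ⇒ L = (1/3, 1/3)
2. E is the intersection of line LM and line YU ⇒ E = (0, 1/2)
3. F lies on line EL with EF:FL = 3:4 ⇒ F = (1/7, 3/7)
2·[MYF] = -3/7, 2·[EUF] = -1/14
[MYF]:[EUF] = -3/7:-1/14 = 6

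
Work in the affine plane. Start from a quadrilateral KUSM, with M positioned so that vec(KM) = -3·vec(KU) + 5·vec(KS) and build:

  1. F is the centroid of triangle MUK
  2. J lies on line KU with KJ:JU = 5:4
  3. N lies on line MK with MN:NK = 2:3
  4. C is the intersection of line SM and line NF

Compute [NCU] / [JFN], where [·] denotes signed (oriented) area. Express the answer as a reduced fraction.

Assign K = (0, 0), U = (1, 0), S = (0, 1), M = (-3, 5) — the answer is frame-independent, so this choice is without loss of generality.
1. F is the centroid of triangle MUK ⇒ F = (-2/3, 5/3)
2. J lies on line KU with KJ:JU = 5:4 ⇒ J = (5/9, 0)
3. N lies on line MK with MN:NK = 2:3 ⇒ N = (-9/5, 3)
4. C is the intersection of line SM and line NF ⇒ C = (3/4, 0)
2·[NCU] = 3/4, 2·[JFN] = 7/27
[NCU]:[JFN] = 3/4:7/27 = 81/28

[NCU]:[JFN] = 81/28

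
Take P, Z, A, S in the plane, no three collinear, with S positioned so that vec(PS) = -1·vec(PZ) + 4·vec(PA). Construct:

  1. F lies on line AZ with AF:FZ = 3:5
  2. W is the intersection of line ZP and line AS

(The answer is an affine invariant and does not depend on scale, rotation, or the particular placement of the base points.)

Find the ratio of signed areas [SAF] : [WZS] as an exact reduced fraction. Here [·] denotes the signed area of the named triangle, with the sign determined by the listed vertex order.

[SAF]:[WZS] = 9/32

Work in coordinates with P = (0, 0), Z = (1, 0), A = (0, 1), S = (-1, 4).
1. F lies on line AZ with AF:FZ = 3:5 ⇒ F = (3/8, 5/8)
2. W is the intersection of line ZP and line AS ⇒ W = (1/3, 0)
2·[SAF] = 3/4, 2·[WZS] = 8/3
[SAF]:[WZS] = 3/4:8/3 = 9/32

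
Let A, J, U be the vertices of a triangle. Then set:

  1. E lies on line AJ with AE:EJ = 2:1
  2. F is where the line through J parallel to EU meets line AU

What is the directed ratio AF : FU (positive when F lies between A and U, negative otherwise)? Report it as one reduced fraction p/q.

AF:FU = -3

Work in coordinates with A = (0, 0), J = (1, 0), U = (0, 1).
1. E lies on line AJ with AE:EJ = 2:1 ⇒ E = (2/3, 0)
2. F is where the line through J parallel to EU meets line AU ⇒ F = (0, 3/2)
F = A + t·(U−A) with t = 3/2, so AF:FU = t:(1−t) = 3/2:-1/2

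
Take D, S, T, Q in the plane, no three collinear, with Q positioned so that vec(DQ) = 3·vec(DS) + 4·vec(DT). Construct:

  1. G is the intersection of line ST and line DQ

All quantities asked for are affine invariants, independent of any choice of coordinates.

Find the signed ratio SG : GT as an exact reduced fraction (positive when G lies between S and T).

SG:GT = 4/3

Assign D = (0, 0), S = (1, 0), T = (0, 1), Q = (3, 4) — the answer is frame-independent, so this choice is without loss of generality.
1. G is the intersection of line ST and line DQ ⇒ G = (3/7, 4/7)
G = S + t·(T−S) with t = 4/7, so SG:GT = t:(1−t) = 4/7:3/7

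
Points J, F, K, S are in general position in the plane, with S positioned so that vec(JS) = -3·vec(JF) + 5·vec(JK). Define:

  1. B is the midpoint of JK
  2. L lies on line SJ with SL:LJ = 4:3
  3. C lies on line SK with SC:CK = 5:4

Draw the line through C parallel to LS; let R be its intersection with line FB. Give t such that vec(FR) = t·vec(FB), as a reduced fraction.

Work in coordinates with J = (0, 0), F = (1, 0), K = (0, 1), S = (-3, 5).
1. B is the midpoint of JK ⇒ B = (0, 1/2)
2. L lies on line SJ with SL:LJ = 4:3 ⇒ L = (-9/7, 15/7)
3. C lies on line SK with SC:CK = 5:4 ⇒ C = (-4/3, 25/9)
through C parallel to LS: direction (-12/7, 20/7); meets FB at R = (1/21, 10/21)
R = F + t·(B−F) with t = 20/21

t = 20/21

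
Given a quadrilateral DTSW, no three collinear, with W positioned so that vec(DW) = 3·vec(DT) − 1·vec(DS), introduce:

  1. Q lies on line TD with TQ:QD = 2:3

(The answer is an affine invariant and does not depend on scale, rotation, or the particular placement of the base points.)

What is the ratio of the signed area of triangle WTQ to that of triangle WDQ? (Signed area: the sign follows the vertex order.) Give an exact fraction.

Choose coordinates D = (0, 0), T = (1, 0), S = (0, 1), W = (3, -1).
1. Q lies on line TD with TQ:QD = 2:3 ⇒ Q = (3/5, 0)
2·[WTQ] = 2/5, 2·[WDQ] = -3/5
[WTQ]:[WDQ] = 2/5:-3/5 = -2/3

[WTQ]:[WDQ] = -2/3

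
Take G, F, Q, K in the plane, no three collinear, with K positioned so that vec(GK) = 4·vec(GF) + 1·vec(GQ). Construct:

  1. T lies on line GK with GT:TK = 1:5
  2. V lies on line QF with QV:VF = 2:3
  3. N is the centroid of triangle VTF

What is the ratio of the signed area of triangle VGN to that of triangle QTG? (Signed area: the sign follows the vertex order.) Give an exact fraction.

Choose coordinates G = (0, 0), F = (1, 0), Q = (0, 1), K = (4, 1).
1. T lies on line GK with GT:TK = 1:5 ⇒ T = (2/3, 1/6)
2. V lies on line QF with QV:VF = 2:3 ⇒ V = (2/5, 3/5)
3. N is the centroid of triangle VTF ⇒ N = (31/45, 23/90)
2·[VGN] = 14/45, 2·[QTG] = -2/3
[VGN]:[QTG] = 14/45:-2/3 = -7/15

[VGN]:[QTG] = -7/15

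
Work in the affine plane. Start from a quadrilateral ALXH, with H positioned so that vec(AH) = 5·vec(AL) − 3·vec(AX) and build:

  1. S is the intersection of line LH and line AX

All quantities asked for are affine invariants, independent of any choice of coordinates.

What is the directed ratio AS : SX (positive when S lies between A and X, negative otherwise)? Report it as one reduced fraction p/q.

Set A = (0, 0), L = (1, 0), X = (0, 1), H = (5, -3); any affine frame gives the same invariant.
1. S is the intersection of line LH and line AX ⇒ S = (0, 3/4)
S = A + t·(X−A) with t = 3/4, so AS:SX = t:(1−t) = 3/4:1/4

AS:SX = 3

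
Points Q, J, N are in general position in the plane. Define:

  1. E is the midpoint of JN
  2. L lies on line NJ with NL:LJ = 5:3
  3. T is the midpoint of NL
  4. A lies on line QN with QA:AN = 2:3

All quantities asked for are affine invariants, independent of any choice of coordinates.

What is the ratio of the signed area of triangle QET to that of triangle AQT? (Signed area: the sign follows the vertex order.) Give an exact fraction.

Set Q = (0, 0), J = (1, 0), N = (0, 1); any affine frame gives the same invariant.
1. E is the midpoint of JN ⇒ E = (1/2, 1/2)
2. L lies on line NJ with NL:LJ = 5:3 ⇒ L = (5/8, 3/8)
3. T is the midpoint of NL ⇒ T = (5/16, 11/16)
4. A lies on line QN with QA:AN = 2:3 ⇒ A = (0, 2/5)
2·[QET] = 3/16, 2·[AQT] = 1/8
[QET]:[AQT] = 3/16:1/8 = 3/2

[QET]:[AQT] = 3/2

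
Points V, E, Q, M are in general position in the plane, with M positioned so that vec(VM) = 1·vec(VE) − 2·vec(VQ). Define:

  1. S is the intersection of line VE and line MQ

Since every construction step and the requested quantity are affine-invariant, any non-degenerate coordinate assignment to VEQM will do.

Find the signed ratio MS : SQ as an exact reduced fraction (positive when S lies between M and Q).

MS:SQ = 2

Work in coordinates with V = (0, 0), E = (1, 0), Q = (0, 1), M = (1, -2).
1. S is the intersection of line VE and line MQ ⇒ S = (1/3, 0)
S = M + t·(Q−M) with t = 2/3, so MS:SQ = t:(1−t) = 2/3:1/3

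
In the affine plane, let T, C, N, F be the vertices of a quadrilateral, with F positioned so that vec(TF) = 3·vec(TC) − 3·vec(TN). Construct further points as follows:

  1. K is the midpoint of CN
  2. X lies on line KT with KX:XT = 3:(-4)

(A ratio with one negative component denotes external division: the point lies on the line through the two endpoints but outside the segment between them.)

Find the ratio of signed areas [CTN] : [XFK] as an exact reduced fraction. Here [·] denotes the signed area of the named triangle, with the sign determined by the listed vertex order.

[CTN]:[XFK] = 1/9

Work in coordinates with T = (0, 0), C = (1, 0), N = (0, 1), F = (3, -3).
1. K is the midpoint of CN ⇒ K = (1/2, 1/2)
2. X lies on line KT with KX:XT = 3:(-4) ⇒ X = (2, 2)
2·[CTN] = -1, 2·[XFK] = -9
[CTN]:[XFK] = -1:-9 = 1/9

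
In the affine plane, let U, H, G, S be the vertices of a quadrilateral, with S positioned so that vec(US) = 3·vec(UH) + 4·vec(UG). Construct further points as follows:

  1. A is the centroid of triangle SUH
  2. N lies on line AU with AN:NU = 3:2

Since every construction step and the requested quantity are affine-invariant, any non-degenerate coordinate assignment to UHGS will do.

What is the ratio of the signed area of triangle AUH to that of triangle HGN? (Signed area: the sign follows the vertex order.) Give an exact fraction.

Work in coordinates with U = (0, 0), H = (1, 0), G = (0, 1), S = (3, 4).
1. A is the centroid of triangle SUH ⇒ A = (4/3, 4/3)
2. N lies on line AU with AN:NU = 3:2 ⇒ N = (8/15, 8/15)
2·[AUH] = 4/3, 2·[HGN] = -1/15
[AUH]:[HGN] = 4/3:-1/15 = -20

[AUH]:[HGN] = -20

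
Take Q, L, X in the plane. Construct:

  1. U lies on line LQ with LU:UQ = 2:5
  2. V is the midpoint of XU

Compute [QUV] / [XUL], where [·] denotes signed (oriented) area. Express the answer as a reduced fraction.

[QUV]:[XUL] = 5/4

Assign Q = (0, 0), L = (1, 0), X = (0, 1) — the answer is frame-independent, so this choice is without loss of generality.
1. U lies on line LQ with LU:UQ = 2:5 ⇒ U = (5/7, 0)
2. V is the midpoint of XU ⇒ V = (5/14, 1/2)
2·[QUV] = 5/14, 2·[XUL] = 2/7
[QUV]:[XUL] = 5/14:2/7 = 5/4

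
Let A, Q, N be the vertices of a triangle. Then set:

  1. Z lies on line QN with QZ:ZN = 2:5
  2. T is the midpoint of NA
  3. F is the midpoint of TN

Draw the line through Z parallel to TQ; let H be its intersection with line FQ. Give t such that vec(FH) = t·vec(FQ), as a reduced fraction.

t = 3/7

Choose coordinates A = (0, 0), Q = (1, 0), N = (0, 1).
1. Z lies on line QN with QZ:ZN = 2:5 ⇒ Z = (5/7, 2/7)
2. T is the midpoint of NA ⇒ T = (0, 1/2)
3. F is the midpoint of TN ⇒ F = (0, 3/4)
through Z parallel to TQ: direction (1, -1/2); meets FQ at H = (3/7, 3/7)
H = F + t·(Q−F) with t = 3/7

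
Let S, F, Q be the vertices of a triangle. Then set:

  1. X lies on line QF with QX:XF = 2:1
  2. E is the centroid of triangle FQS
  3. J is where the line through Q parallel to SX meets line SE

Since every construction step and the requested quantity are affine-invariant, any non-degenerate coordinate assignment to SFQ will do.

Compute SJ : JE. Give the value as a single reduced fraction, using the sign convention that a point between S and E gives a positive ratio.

Set S = (0, 0), F = (1, 0), Q = (0, 1); any affine frame gives the same invariant.
1. X lies on line QF with QX:XF = 2:1 ⇒ X = (2/3, 1/3)
2. E is the centroid of triangle FQS ⇒ E = (1/3, 1/3)
3. J is where the line through Q parallel to SX meets line SE ⇒ J = (2, 2)
J = S + t·(E−S) with t = 6, so SJ:JE = t:(1−t) = 6:-5

SJ:JE = -6/5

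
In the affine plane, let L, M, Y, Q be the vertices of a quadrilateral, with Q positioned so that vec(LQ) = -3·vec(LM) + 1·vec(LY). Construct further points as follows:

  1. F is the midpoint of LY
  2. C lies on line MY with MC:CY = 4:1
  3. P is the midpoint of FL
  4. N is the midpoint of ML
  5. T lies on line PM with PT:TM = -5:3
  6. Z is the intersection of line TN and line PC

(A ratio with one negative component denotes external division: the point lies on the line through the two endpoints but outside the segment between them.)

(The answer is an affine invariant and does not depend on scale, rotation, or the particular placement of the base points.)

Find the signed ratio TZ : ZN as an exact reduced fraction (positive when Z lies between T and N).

TZ:ZN = -60/13

Assign L = (0, 0), M = (1, 0), Y = (0, 1), Q = (-3, 1) — the answer is frame-independent, so this choice is without loss of generality.
1. F is the midpoint of LY ⇒ F = (0, 1/2)
2. C lies on line MY with MC:CY = 4:1 ⇒ C = (1/5, 4/5)
3. P is the midpoint of FL ⇒ P = (0, 1/4)
4. N is the midpoint of ML ⇒ N = (1/2, 0)
5. T lies on line PM with PT:TM = -5:3 ⇒ T = (5/2, -3/8)
6. Z is the intersection of line TN and line PC ⇒ Z = (-5/94, 39/376)
Z = T + t·(N−T) with t = 60/47, so TZ:ZN = t:(1−t) = 60/47:-13/47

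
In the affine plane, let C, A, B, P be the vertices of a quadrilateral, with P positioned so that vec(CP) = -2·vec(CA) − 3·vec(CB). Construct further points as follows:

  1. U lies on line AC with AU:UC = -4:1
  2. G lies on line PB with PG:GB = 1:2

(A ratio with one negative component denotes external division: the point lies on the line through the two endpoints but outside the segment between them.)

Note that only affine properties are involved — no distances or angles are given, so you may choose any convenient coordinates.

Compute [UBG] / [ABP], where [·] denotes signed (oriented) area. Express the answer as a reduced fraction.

[UBG]:[ABP] = 2/27

Work in coordinates with C = (0, 0), A = (1, 0), B = (0, 1), P = (-2, -3).
1. U lies on line AC with AU:UC = -4:1 ⇒ U = (-1/3, 0)
2. G lies on line PB with PG:GB = 1:2 ⇒ G = (-4/3, -5/3)
2·[UBG] = 4/9, 2·[ABP] = 6
[UBG]:[ABP] = 4/9:6 = 2/27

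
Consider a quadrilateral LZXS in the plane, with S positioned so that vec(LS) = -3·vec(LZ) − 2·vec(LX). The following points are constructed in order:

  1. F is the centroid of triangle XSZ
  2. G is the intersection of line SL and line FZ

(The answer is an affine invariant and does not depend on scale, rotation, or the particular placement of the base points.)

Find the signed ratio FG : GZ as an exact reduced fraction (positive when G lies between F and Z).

Work in coordinates with L = (0, 0), Z = (1, 0), X = (0, 1), S = (-3, -2).
1. F is the centroid of triangle XSZ ⇒ F = (-2/3, -1/3)
2. G is the intersection of line SL and line FZ ⇒ G = (-3/7, -2/7)
G = F + t·(Z−F) with t = 1/7, so FG:GZ = t:(1−t) = 1/7:6/7

FG:GZ = 1/6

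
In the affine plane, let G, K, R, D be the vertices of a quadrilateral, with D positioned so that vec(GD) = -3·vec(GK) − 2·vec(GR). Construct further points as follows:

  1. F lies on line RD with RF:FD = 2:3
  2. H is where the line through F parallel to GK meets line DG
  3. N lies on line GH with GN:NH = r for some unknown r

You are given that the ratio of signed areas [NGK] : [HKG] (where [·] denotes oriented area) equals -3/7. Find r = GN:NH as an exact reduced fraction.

r = 3/4

Choose coordinates G = (0, 0), K = (1, 0), R = (0, 1), D = (-3, -2).
1. F lies on line RD with RF:FD = 2:3 ⇒ F = (-6/5, -1/5)
2. H is where the line through F parallel to GK meets line DG ⇒ H = (-3/10, -1/5)
3. With GN:NH = r, write λ = r/(r+1) so N = G + λ·(H−G); N is affine-linear in λ
Every point depending on N is an affine combination of N and λ-independent points, so each such coordinate is linear in λ; the λ² term in each signed area is a multiple of (H−G)×(H−G) = 0, so 2·[NGK] and 2·[HKG] are each linear in λ. Evaluating at λ=0 and λ=1:
  2·[NGK] = -1/5·λ,   2·[HKG] = 1/5
So [NGK]:[HKG] = (-1/5·λ) / (1/5). Setting this equal to -3/7:
  -1/5·λ = -3/7·(1/5)  ⇒  λ = 3/7
Then r = λ/(1−λ) = (3/7)/(4/7) = 3/4. Check: with r = 3/4, N = (-9/70, -3/35) and [NGK]:[HKG] = -3/7 as required.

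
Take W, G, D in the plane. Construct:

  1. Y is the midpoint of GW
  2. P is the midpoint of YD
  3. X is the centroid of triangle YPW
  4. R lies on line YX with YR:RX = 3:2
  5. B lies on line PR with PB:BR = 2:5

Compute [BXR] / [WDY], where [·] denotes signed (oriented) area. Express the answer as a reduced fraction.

[BXR]:[WDY] = -1/21

Assign W = (0, 0), G = (1, 0), D = (0, 1) — the answer is frame-independent, so this choice is without loss of generality.
1. Y is the midpoint of GW ⇒ Y = (1/2, 0)
2. P is the midpoint of YD ⇒ P = (1/4, 1/2)
3. X is the centroid of triangle YPW ⇒ X = (1/4, 1/6)
4. R lies on line YX with YR:RX = 3:2 ⇒ R = (7/20, 1/10)
5. B lies on line PR with PB:BR = 2:5 ⇒ B = (39/140, 27/70)
2·[BXR] = 1/42, 2·[WDY] = -1/2
[BXR]:[WDY] = 1/42:-1/2 = -1/21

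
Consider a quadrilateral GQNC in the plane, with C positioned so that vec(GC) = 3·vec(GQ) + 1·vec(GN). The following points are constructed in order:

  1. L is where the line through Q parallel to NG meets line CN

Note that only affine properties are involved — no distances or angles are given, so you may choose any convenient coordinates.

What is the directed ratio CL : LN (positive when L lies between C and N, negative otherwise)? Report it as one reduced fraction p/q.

Assign G = (0, 0), Q = (1, 0), N = (0, 1), C = (3, 1) — the answer is frame-independent, so this choice is without loss of generality.
1. L is where the line through Q parallel to NG meets line CN ⇒ L = (1, 1)
L = C + t·(N−C) with t = 2/3, so CL:LN = t:(1−t) = 2/3:1/3

CL:LN = 2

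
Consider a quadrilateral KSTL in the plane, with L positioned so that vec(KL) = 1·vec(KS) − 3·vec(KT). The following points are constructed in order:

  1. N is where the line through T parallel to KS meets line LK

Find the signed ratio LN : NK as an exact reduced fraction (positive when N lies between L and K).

Assign K = (0, 0), S = (1, 0), T = (0, 1), L = (1, -3) — the answer is frame-independent, so this choice is without loss of generality.
1. N is where the line through T parallel to KS meets line LK ⇒ N = (-1/3, 1)
N = L + t·(K−L) with t = 4/3, so LN:NK = t:(1−t) = 4/3:-1/3

LN:NK = -4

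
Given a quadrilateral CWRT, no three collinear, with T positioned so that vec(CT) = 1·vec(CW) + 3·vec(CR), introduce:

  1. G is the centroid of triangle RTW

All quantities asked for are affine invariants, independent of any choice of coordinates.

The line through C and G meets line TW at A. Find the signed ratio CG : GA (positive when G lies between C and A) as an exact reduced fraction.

CG:GA = 2

Work in coordinates with C = (0, 0), W = (1, 0), R = (0, 1), T = (1, 3).
1. G is the centroid of triangle RTW ⇒ G = (2/3, 4/3)
line CG meets TW at A = (1, 2)
G = C + t·(A−C) with t = 2/3, so CG:GA = 2/3:1/3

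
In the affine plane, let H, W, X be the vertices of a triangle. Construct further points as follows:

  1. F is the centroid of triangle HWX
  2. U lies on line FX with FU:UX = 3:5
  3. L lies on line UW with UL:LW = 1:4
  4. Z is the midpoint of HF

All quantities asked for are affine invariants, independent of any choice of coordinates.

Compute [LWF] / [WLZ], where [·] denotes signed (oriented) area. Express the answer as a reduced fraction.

Choose coordinates H = (0, 0), W = (1, 0), X = (0, 1).
1. F is the centroid of triangle HWX ⇒ F = (1/3, 1/3)
2. U lies on line FX with FU:UX = 3:5 ⇒ U = (5/24, 7/12)
3. L lies on line UW with UL:LW = 1:4 ⇒ L = (11/30, 7/15)
4. Z is the midpoint of HF ⇒ Z = (1/6, 1/6)
2·[LWF] = -1/10, 2·[WLZ] = 17/60
[LWF]:[WLZ] = -1/10:17/60 = -6/17

[LWF]:[WLZ] = -6/17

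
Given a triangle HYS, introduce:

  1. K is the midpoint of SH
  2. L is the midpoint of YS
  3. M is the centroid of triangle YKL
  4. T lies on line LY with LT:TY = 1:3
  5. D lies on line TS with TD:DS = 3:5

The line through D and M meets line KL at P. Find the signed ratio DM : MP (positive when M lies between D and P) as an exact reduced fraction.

Assign H = (0, 0), Y = (1, 0), S = (0, 1) — the answer is frame-independent, so this choice is without loss of generality.
1. K is the midpoint of SH ⇒ K = (0, 1/2)
2. L is the midpoint of YS ⇒ L = (1/2, 1/2)
3. M is the centroid of triangle YKL ⇒ M = (1/2, 1/3)
4. T lies on line LY with LT:TY = 1:3 ⇒ T = (5/8, 3/8)
5. D lies on line TS with TD:DS = 3:5 ⇒ D = (25/64, 39/64)
line DM meets KL at P = (23/53, 1/2)
M = D + t·(P−D) with t = 53/21, so DM:MP = 53/21:-32/21

DM:MP = -53/32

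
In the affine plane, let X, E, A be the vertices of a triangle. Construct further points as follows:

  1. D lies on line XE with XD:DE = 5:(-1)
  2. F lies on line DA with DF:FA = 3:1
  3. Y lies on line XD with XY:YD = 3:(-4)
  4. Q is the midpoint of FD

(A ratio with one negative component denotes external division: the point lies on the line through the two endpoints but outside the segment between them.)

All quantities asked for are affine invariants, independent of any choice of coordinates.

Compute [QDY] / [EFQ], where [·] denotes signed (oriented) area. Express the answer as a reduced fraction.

Work in coordinates with X = (0, 0), E = (1, 0), A = (0, 1).
1. D lies on line XE with XD:DE = 5:(-1) ⇒ D = (5/4, 0)
2. F lies on line DA with DF:FA = 3:1 ⇒ F = (5/16, 3/4)
3. Y lies on line XD with XY:YD = 3:(-4) ⇒ Y = (-15/4, 0)
4. Q is the midpoint of FD ⇒ Q = (25/32, 3/8)
2·[QDY] = -15/8, 2·[EFQ] = -3/32
[QDY]:[EFQ] = -15/8:-3/32 = 20

[QDY]:[EFQ] = 20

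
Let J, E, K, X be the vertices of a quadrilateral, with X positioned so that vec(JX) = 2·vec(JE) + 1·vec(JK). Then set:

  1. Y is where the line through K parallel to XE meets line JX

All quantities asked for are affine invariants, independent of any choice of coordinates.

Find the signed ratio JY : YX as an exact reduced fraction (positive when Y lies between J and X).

Assign J = (0, 0), E = (1, 0), K = (0, 1), X = (2, 1) — the answer is frame-independent, so this choice is without loss of generality.
1. Y is where the line through K parallel to XE meets line JX ⇒ Y = (-2, -1)
Y = J + t·(X−J) with t = -1, so JY:YX = t:(1−t) = -1:2

JY:YX = -1/2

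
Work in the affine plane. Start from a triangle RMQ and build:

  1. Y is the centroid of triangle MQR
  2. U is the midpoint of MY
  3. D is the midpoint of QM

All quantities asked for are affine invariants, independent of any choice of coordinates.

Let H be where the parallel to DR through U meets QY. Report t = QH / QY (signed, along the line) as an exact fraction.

Work in coordinates with R = (0, 0), M = (1, 0), Q = (0, 1).
1. Y is the centroid of triangle MQR ⇒ Y = (1/3, 1/3)
2. U is the midpoint of MY ⇒ U = (2/3, 1/6)
3. D is the midpoint of QM ⇒ D = (1/2, 1/2)
through U parallel to DR: direction (-1/2, -1/2); meets QY at H = (1/2, 0)
H = Q + t·(Y−Q) with t = 3/2

t = 3/2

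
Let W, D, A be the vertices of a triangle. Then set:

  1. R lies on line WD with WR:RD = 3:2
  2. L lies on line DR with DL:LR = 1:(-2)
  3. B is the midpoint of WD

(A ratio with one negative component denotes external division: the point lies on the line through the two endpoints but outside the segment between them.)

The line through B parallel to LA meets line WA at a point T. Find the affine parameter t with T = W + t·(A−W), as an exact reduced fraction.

t = 5/14

Set W = (0, 0), D = (1, 0), A = (0, 1); any affine frame gives the same invariant.
1. R lies on line WD with WR:RD = 3:2 ⇒ R = (3/5, 0)
2. L lies on line DR with DL:LR = 1:(-2) ⇒ L = (7/5, 0)
3. B is the midpoint of WD ⇒ B = (1/2, 0)
through B parallel to LA: direction (-7/5, 1); meets WA at T = (0, 5/14)
T = W + t·(A−W) with t = 5/14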